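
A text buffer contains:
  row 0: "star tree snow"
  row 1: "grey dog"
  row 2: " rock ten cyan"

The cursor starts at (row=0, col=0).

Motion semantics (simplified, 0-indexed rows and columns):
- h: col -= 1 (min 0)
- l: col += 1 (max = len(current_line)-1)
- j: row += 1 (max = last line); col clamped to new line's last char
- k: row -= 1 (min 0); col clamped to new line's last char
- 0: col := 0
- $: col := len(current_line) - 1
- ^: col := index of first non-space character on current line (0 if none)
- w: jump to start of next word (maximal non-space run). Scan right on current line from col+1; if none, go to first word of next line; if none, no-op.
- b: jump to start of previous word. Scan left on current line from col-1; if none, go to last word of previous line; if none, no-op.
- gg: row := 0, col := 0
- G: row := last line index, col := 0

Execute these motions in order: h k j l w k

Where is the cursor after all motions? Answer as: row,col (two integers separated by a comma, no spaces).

Answer: 0,5

Derivation:
After 1 (h): row=0 col=0 char='s'
After 2 (k): row=0 col=0 char='s'
After 3 (j): row=1 col=0 char='g'
After 4 (l): row=1 col=1 char='r'
After 5 (w): row=1 col=5 char='d'
After 6 (k): row=0 col=5 char='t'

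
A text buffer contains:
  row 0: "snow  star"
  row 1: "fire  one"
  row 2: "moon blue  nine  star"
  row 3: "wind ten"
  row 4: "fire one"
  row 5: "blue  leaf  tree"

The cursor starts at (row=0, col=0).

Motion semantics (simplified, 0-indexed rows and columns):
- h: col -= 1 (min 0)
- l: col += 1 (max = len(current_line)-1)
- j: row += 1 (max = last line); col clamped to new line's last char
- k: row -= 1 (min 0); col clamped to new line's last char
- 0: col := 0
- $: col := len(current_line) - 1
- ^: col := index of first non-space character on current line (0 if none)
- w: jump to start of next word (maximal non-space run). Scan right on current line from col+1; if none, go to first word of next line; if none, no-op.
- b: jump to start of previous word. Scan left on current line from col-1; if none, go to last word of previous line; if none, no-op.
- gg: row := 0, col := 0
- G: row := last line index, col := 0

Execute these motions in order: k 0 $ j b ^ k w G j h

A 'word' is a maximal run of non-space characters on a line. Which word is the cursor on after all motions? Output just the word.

After 1 (k): row=0 col=0 char='s'
After 2 (0): row=0 col=0 char='s'
After 3 ($): row=0 col=9 char='r'
After 4 (j): row=1 col=8 char='e'
After 5 (b): row=1 col=6 char='o'
After 6 (^): row=1 col=0 char='f'
After 7 (k): row=0 col=0 char='s'
After 8 (w): row=0 col=6 char='s'
After 9 (G): row=5 col=0 char='b'
After 10 (j): row=5 col=0 char='b'
After 11 (h): row=5 col=0 char='b'

Answer: blue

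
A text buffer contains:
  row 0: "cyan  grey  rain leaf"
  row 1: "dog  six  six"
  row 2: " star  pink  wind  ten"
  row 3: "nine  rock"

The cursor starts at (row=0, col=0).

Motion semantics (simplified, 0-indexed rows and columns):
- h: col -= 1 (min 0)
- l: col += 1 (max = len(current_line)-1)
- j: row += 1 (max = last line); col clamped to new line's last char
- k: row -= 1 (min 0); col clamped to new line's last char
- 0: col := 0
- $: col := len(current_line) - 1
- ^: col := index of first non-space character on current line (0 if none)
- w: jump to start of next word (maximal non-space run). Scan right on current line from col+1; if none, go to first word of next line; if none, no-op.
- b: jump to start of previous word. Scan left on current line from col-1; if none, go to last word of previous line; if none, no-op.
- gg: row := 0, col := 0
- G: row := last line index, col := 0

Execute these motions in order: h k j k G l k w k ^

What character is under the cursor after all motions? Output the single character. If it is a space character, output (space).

After 1 (h): row=0 col=0 char='c'
After 2 (k): row=0 col=0 char='c'
After 3 (j): row=1 col=0 char='d'
After 4 (k): row=0 col=0 char='c'
After 5 (G): row=3 col=0 char='n'
After 6 (l): row=3 col=1 char='i'
After 7 (k): row=2 col=1 char='s'
After 8 (w): row=2 col=7 char='p'
After 9 (k): row=1 col=7 char='x'
After 10 (^): row=1 col=0 char='d'

Answer: d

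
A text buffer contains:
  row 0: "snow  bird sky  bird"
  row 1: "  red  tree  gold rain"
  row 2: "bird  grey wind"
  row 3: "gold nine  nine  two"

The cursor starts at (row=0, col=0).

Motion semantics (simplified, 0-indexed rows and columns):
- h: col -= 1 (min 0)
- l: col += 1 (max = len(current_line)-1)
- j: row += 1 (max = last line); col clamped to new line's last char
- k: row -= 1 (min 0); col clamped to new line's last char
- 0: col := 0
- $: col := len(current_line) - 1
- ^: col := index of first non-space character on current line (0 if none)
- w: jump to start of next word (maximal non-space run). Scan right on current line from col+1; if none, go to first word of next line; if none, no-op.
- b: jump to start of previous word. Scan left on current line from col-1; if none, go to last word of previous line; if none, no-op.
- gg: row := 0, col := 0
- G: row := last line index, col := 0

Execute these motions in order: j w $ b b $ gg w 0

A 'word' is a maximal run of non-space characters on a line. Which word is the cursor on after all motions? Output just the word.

Answer: snow

Derivation:
After 1 (j): row=1 col=0 char='_'
After 2 (w): row=1 col=2 char='r'
After 3 ($): row=1 col=21 char='n'
After 4 (b): row=1 col=18 char='r'
After 5 (b): row=1 col=13 char='g'
After 6 ($): row=1 col=21 char='n'
After 7 (gg): row=0 col=0 char='s'
After 8 (w): row=0 col=6 char='b'
After 9 (0): row=0 col=0 char='s'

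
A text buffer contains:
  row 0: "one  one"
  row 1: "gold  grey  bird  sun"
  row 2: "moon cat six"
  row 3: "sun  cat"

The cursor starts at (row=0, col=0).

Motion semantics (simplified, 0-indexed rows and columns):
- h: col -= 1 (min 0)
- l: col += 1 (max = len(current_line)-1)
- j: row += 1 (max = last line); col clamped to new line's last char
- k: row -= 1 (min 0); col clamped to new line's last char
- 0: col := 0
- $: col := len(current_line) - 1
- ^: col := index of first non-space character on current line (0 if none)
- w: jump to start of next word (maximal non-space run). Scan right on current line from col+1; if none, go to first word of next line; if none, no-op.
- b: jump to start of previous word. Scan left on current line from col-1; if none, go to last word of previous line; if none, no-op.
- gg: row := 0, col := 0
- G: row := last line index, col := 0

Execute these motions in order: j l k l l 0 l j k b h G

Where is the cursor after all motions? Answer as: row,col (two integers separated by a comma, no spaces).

After 1 (j): row=1 col=0 char='g'
After 2 (l): row=1 col=1 char='o'
After 3 (k): row=0 col=1 char='n'
After 4 (l): row=0 col=2 char='e'
After 5 (l): row=0 col=3 char='_'
After 6 (0): row=0 col=0 char='o'
After 7 (l): row=0 col=1 char='n'
After 8 (j): row=1 col=1 char='o'
After 9 (k): row=0 col=1 char='n'
After 10 (b): row=0 col=0 char='o'
After 11 (h): row=0 col=0 char='o'
After 12 (G): row=3 col=0 char='s'

Answer: 3,0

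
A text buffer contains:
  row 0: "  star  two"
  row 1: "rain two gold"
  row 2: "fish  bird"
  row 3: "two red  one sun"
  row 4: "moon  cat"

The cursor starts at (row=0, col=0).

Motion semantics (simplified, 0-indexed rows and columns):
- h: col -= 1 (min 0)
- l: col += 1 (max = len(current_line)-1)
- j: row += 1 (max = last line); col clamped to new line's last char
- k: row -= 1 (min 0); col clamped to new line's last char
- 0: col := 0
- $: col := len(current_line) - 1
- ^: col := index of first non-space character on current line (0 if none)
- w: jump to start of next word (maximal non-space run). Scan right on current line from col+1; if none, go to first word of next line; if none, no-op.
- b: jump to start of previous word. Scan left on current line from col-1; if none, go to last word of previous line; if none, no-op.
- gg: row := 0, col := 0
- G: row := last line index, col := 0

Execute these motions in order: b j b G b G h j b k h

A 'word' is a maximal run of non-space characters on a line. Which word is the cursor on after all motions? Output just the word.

Answer: bird

Derivation:
After 1 (b): row=0 col=0 char='_'
After 2 (j): row=1 col=0 char='r'
After 3 (b): row=0 col=8 char='t'
After 4 (G): row=4 col=0 char='m'
After 5 (b): row=3 col=13 char='s'
After 6 (G): row=4 col=0 char='m'
After 7 (h): row=4 col=0 char='m'
After 8 (j): row=4 col=0 char='m'
After 9 (b): row=3 col=13 char='s'
After 10 (k): row=2 col=9 char='d'
After 11 (h): row=2 col=8 char='r'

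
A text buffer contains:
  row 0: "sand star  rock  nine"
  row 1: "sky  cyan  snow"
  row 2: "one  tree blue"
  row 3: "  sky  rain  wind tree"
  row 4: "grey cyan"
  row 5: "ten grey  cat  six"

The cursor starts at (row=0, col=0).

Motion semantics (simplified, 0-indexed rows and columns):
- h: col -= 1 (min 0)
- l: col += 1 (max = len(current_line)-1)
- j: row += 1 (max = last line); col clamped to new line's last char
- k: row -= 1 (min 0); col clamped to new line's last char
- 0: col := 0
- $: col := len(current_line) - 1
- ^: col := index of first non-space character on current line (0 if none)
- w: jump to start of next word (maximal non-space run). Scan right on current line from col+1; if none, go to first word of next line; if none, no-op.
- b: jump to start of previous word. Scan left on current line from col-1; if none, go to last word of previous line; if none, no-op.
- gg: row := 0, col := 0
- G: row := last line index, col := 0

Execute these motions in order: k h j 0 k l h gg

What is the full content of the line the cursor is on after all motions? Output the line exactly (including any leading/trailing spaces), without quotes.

After 1 (k): row=0 col=0 char='s'
After 2 (h): row=0 col=0 char='s'
After 3 (j): row=1 col=0 char='s'
After 4 (0): row=1 col=0 char='s'
After 5 (k): row=0 col=0 char='s'
After 6 (l): row=0 col=1 char='a'
After 7 (h): row=0 col=0 char='s'
After 8 (gg): row=0 col=0 char='s'

Answer: sand star  rock  nine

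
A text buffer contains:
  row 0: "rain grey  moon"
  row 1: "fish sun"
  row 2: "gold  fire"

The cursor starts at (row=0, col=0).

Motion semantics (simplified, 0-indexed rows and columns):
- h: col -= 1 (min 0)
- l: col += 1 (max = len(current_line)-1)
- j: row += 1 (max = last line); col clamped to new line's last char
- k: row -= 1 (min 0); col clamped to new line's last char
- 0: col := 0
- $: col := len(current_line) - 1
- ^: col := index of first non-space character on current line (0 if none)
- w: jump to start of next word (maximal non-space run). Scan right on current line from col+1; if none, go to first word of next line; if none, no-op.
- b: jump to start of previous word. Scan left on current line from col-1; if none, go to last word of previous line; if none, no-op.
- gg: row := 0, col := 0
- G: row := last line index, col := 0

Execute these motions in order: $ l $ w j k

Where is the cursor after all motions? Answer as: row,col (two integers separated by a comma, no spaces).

After 1 ($): row=0 col=14 char='n'
After 2 (l): row=0 col=14 char='n'
After 3 ($): row=0 col=14 char='n'
After 4 (w): row=1 col=0 char='f'
After 5 (j): row=2 col=0 char='g'
After 6 (k): row=1 col=0 char='f'

Answer: 1,0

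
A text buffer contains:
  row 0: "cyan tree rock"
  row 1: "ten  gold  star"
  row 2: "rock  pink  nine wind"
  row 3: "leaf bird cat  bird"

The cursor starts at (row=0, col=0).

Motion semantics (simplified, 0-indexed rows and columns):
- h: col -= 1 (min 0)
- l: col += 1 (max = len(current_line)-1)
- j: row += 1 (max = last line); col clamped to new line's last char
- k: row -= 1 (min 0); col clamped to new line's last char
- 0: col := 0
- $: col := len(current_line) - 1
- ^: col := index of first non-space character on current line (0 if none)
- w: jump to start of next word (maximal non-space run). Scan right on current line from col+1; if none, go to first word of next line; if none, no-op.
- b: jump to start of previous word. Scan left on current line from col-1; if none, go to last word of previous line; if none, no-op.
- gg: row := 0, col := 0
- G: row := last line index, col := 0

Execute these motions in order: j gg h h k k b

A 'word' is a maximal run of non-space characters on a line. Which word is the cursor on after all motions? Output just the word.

Answer: cyan

Derivation:
After 1 (j): row=1 col=0 char='t'
After 2 (gg): row=0 col=0 char='c'
After 3 (h): row=0 col=0 char='c'
After 4 (h): row=0 col=0 char='c'
After 5 (k): row=0 col=0 char='c'
After 6 (k): row=0 col=0 char='c'
After 7 (b): row=0 col=0 char='c'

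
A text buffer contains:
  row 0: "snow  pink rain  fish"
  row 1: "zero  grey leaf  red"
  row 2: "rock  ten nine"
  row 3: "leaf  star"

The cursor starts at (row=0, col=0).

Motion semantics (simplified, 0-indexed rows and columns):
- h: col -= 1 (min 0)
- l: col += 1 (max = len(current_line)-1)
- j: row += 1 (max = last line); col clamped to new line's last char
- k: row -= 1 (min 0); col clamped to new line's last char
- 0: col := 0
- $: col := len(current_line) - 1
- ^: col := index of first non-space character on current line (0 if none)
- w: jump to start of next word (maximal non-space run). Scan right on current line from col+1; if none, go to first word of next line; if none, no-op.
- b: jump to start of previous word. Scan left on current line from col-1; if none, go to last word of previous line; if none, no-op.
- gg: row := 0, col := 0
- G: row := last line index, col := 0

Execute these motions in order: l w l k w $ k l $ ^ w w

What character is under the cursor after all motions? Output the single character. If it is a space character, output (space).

Answer: r

Derivation:
After 1 (l): row=0 col=1 char='n'
After 2 (w): row=0 col=6 char='p'
After 3 (l): row=0 col=7 char='i'
After 4 (k): row=0 col=7 char='i'
After 5 (w): row=0 col=11 char='r'
After 6 ($): row=0 col=20 char='h'
After 7 (k): row=0 col=20 char='h'
After 8 (l): row=0 col=20 char='h'
After 9 ($): row=0 col=20 char='h'
After 10 (^): row=0 col=0 char='s'
After 11 (w): row=0 col=6 char='p'
After 12 (w): row=0 col=11 char='r'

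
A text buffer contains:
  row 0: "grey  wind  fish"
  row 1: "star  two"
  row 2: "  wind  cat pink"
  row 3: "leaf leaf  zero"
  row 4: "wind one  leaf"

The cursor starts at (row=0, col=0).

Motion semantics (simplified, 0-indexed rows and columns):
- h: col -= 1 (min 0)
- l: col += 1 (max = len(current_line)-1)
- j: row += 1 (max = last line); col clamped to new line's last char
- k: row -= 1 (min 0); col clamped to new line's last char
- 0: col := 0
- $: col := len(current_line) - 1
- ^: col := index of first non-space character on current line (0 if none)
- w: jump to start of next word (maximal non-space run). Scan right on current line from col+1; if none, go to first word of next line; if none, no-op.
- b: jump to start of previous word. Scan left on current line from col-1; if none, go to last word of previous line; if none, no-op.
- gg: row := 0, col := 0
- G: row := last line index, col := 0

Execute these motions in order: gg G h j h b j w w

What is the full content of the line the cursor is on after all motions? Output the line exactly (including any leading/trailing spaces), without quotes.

After 1 (gg): row=0 col=0 char='g'
After 2 (G): row=4 col=0 char='w'
After 3 (h): row=4 col=0 char='w'
After 4 (j): row=4 col=0 char='w'
After 5 (h): row=4 col=0 char='w'
After 6 (b): row=3 col=11 char='z'
After 7 (j): row=4 col=11 char='e'
After 8 (w): row=4 col=11 char='e'
After 9 (w): row=4 col=11 char='e'

Answer: wind one  leaf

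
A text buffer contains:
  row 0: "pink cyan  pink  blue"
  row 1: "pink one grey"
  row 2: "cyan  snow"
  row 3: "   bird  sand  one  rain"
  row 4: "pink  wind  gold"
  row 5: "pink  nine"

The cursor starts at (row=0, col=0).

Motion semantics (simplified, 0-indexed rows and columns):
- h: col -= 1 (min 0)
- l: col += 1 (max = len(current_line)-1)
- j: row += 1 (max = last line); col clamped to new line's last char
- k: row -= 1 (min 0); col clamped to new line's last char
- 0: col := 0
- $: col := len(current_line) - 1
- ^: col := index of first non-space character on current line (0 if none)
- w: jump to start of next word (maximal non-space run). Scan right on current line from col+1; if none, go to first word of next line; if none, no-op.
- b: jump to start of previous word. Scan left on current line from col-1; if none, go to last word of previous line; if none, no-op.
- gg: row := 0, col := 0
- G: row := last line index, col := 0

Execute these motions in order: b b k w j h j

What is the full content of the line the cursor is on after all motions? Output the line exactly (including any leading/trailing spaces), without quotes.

Answer: cyan  snow

Derivation:
After 1 (b): row=0 col=0 char='p'
After 2 (b): row=0 col=0 char='p'
After 3 (k): row=0 col=0 char='p'
After 4 (w): row=0 col=5 char='c'
After 5 (j): row=1 col=5 char='o'
After 6 (h): row=1 col=4 char='_'
After 7 (j): row=2 col=4 char='_'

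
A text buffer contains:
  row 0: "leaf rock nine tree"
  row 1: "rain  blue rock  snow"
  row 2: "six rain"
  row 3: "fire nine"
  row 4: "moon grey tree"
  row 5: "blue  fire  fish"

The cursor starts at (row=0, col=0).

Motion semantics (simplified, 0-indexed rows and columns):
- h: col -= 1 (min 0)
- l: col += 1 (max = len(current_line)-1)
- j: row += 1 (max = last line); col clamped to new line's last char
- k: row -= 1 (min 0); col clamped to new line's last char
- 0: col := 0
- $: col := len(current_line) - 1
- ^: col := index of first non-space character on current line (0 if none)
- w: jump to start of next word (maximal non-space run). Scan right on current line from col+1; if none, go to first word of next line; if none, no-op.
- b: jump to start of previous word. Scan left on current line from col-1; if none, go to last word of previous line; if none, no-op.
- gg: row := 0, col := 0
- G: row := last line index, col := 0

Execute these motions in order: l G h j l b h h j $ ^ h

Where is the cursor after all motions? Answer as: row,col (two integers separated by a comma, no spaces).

Answer: 5,0

Derivation:
After 1 (l): row=0 col=1 char='e'
After 2 (G): row=5 col=0 char='b'
After 3 (h): row=5 col=0 char='b'
After 4 (j): row=5 col=0 char='b'
After 5 (l): row=5 col=1 char='l'
After 6 (b): row=5 col=0 char='b'
After 7 (h): row=5 col=0 char='b'
After 8 (h): row=5 col=0 char='b'
After 9 (j): row=5 col=0 char='b'
After 10 ($): row=5 col=15 char='h'
After 11 (^): row=5 col=0 char='b'
After 12 (h): row=5 col=0 char='b'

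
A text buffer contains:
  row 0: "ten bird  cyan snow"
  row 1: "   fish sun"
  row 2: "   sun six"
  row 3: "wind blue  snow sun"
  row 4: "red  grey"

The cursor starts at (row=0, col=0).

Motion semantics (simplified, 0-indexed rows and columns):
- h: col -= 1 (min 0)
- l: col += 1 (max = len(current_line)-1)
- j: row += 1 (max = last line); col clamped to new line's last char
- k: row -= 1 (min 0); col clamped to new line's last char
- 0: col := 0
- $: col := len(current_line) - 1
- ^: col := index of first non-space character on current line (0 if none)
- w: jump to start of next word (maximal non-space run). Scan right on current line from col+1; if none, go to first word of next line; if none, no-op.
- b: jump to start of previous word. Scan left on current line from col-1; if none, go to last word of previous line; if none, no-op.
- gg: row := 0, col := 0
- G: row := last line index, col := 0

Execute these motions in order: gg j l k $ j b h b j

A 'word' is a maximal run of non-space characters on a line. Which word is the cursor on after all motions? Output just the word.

After 1 (gg): row=0 col=0 char='t'
After 2 (j): row=1 col=0 char='_'
After 3 (l): row=1 col=1 char='_'
After 4 (k): row=0 col=1 char='e'
After 5 ($): row=0 col=18 char='w'
After 6 (j): row=1 col=10 char='n'
After 7 (b): row=1 col=8 char='s'
After 8 (h): row=1 col=7 char='_'
After 9 (b): row=1 col=3 char='f'
After 10 (j): row=2 col=3 char='s'

Answer: sun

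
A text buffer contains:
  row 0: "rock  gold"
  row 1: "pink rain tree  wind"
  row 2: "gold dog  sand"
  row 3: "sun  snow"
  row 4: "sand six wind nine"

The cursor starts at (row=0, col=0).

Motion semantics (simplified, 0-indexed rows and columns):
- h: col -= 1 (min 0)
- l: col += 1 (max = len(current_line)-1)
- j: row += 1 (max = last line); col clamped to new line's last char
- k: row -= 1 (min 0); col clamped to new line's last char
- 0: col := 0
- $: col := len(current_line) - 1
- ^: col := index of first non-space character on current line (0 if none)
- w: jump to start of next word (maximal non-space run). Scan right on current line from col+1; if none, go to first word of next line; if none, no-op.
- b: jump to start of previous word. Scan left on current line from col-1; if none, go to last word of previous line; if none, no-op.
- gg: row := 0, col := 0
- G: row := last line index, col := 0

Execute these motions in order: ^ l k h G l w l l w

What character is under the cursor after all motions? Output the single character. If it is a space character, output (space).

After 1 (^): row=0 col=0 char='r'
After 2 (l): row=0 col=1 char='o'
After 3 (k): row=0 col=1 char='o'
After 4 (h): row=0 col=0 char='r'
After 5 (G): row=4 col=0 char='s'
After 6 (l): row=4 col=1 char='a'
After 7 (w): row=4 col=5 char='s'
After 8 (l): row=4 col=6 char='i'
After 9 (l): row=4 col=7 char='x'
After 10 (w): row=4 col=9 char='w'

Answer: w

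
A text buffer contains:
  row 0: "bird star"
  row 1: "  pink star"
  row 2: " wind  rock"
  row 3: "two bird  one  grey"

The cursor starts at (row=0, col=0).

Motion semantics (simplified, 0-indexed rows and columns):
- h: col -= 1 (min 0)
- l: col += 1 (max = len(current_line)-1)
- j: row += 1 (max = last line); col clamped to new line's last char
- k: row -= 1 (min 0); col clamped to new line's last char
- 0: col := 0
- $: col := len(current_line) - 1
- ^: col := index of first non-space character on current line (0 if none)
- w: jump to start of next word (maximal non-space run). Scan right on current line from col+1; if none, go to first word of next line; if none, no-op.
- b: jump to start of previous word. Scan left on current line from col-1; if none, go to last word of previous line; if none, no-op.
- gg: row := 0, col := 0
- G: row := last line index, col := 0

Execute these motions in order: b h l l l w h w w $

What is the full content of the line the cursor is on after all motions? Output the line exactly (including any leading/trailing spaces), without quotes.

After 1 (b): row=0 col=0 char='b'
After 2 (h): row=0 col=0 char='b'
After 3 (l): row=0 col=1 char='i'
After 4 (l): row=0 col=2 char='r'
After 5 (l): row=0 col=3 char='d'
After 6 (w): row=0 col=5 char='s'
After 7 (h): row=0 col=4 char='_'
After 8 (w): row=0 col=5 char='s'
After 9 (w): row=1 col=2 char='p'
After 10 ($): row=1 col=10 char='r'

Answer:   pink star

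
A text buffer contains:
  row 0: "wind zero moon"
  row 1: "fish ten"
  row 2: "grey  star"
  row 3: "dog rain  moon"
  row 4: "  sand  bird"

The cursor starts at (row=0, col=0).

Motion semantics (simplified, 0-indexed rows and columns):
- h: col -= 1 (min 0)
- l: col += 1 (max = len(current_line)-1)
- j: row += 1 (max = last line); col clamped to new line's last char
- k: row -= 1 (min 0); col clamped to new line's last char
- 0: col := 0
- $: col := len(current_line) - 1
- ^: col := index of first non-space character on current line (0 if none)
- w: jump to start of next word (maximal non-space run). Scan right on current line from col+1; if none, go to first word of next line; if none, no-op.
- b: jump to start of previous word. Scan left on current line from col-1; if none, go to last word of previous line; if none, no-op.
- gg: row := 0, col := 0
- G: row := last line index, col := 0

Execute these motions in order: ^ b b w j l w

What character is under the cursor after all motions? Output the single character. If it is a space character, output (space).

Answer: g

Derivation:
After 1 (^): row=0 col=0 char='w'
After 2 (b): row=0 col=0 char='w'
After 3 (b): row=0 col=0 char='w'
After 4 (w): row=0 col=5 char='z'
After 5 (j): row=1 col=5 char='t'
After 6 (l): row=1 col=6 char='e'
After 7 (w): row=2 col=0 char='g'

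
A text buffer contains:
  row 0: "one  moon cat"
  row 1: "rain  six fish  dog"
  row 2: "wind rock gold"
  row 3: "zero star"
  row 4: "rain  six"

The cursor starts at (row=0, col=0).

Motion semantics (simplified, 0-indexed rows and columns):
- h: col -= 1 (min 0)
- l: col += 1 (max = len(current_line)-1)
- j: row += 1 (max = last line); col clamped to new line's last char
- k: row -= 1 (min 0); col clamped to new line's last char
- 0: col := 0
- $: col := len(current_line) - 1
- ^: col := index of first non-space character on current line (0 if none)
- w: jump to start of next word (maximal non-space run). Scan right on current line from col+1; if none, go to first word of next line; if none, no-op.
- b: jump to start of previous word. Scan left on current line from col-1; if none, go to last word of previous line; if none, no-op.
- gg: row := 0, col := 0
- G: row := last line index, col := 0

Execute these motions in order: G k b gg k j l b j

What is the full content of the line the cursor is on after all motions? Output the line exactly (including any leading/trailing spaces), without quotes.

Answer: wind rock gold

Derivation:
After 1 (G): row=4 col=0 char='r'
After 2 (k): row=3 col=0 char='z'
After 3 (b): row=2 col=10 char='g'
After 4 (gg): row=0 col=0 char='o'
After 5 (k): row=0 col=0 char='o'
After 6 (j): row=1 col=0 char='r'
After 7 (l): row=1 col=1 char='a'
After 8 (b): row=1 col=0 char='r'
After 9 (j): row=2 col=0 char='w'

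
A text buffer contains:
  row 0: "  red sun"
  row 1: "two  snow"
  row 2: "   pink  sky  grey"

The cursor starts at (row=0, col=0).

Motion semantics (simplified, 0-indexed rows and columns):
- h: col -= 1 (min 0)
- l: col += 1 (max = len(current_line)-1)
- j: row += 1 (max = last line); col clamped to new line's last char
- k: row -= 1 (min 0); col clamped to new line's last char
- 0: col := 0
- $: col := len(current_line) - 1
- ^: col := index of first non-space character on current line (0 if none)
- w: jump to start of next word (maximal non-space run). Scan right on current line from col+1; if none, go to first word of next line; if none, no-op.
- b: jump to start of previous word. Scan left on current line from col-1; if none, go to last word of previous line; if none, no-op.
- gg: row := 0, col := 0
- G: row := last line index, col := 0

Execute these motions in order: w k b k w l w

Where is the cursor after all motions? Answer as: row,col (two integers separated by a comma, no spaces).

After 1 (w): row=0 col=2 char='r'
After 2 (k): row=0 col=2 char='r'
After 3 (b): row=0 col=2 char='r'
After 4 (k): row=0 col=2 char='r'
After 5 (w): row=0 col=6 char='s'
After 6 (l): row=0 col=7 char='u'
After 7 (w): row=1 col=0 char='t'

Answer: 1,0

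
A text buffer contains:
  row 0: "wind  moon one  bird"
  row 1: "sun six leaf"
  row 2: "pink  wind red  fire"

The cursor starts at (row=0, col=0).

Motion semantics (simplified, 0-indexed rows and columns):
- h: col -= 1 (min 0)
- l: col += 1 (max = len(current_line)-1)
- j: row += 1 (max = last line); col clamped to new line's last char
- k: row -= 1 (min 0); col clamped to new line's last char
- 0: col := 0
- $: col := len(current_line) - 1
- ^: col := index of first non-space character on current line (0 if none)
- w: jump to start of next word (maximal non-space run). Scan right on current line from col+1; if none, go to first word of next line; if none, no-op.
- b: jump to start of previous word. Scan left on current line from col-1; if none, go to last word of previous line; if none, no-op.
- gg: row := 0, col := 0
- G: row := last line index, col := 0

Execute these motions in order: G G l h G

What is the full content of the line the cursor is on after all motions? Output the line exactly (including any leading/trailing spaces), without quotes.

Answer: pink  wind red  fire

Derivation:
After 1 (G): row=2 col=0 char='p'
After 2 (G): row=2 col=0 char='p'
After 3 (l): row=2 col=1 char='i'
After 4 (h): row=2 col=0 char='p'
After 5 (G): row=2 col=0 char='p'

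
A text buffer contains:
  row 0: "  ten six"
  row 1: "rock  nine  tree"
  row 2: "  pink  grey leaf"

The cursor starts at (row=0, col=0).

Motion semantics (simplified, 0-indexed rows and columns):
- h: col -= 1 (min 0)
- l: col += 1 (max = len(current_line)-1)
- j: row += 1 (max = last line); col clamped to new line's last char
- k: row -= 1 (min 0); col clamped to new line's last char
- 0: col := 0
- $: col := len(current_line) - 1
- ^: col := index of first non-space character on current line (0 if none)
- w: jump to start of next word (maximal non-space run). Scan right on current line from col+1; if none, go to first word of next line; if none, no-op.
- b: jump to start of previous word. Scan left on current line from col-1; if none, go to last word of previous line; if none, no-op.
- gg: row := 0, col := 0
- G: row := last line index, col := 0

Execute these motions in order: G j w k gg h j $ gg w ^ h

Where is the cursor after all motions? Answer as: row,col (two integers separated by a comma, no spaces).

After 1 (G): row=2 col=0 char='_'
After 2 (j): row=2 col=0 char='_'
After 3 (w): row=2 col=2 char='p'
After 4 (k): row=1 col=2 char='c'
After 5 (gg): row=0 col=0 char='_'
After 6 (h): row=0 col=0 char='_'
After 7 (j): row=1 col=0 char='r'
After 8 ($): row=1 col=15 char='e'
After 9 (gg): row=0 col=0 char='_'
After 10 (w): row=0 col=2 char='t'
After 11 (^): row=0 col=2 char='t'
After 12 (h): row=0 col=1 char='_'

Answer: 0,1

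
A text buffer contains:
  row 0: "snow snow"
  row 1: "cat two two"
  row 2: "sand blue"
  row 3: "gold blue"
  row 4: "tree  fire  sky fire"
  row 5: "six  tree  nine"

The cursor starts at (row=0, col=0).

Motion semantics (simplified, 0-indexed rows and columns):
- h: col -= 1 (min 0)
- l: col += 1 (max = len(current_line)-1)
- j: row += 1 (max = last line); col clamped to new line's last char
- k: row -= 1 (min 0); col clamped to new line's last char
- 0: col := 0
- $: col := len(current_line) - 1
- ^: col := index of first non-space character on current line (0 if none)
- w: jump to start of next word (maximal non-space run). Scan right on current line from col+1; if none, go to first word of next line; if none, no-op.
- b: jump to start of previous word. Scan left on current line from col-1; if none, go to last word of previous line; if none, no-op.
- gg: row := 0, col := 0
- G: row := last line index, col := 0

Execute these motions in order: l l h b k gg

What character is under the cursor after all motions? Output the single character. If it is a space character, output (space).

Answer: s

Derivation:
After 1 (l): row=0 col=1 char='n'
After 2 (l): row=0 col=2 char='o'
After 3 (h): row=0 col=1 char='n'
After 4 (b): row=0 col=0 char='s'
After 5 (k): row=0 col=0 char='s'
After 6 (gg): row=0 col=0 char='s'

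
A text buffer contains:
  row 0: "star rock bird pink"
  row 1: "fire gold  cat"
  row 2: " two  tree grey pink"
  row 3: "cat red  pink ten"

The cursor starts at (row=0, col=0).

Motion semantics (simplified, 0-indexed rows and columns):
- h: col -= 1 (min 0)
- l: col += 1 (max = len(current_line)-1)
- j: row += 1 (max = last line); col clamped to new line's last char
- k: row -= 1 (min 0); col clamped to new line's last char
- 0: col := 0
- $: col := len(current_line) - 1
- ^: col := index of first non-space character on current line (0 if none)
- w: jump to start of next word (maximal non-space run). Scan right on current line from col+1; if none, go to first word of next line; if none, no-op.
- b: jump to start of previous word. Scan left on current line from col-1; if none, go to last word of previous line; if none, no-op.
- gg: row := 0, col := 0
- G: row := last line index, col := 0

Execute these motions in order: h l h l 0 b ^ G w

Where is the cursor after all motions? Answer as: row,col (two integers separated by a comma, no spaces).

After 1 (h): row=0 col=0 char='s'
After 2 (l): row=0 col=1 char='t'
After 3 (h): row=0 col=0 char='s'
After 4 (l): row=0 col=1 char='t'
After 5 (0): row=0 col=0 char='s'
After 6 (b): row=0 col=0 char='s'
After 7 (^): row=0 col=0 char='s'
After 8 (G): row=3 col=0 char='c'
After 9 (w): row=3 col=4 char='r'

Answer: 3,4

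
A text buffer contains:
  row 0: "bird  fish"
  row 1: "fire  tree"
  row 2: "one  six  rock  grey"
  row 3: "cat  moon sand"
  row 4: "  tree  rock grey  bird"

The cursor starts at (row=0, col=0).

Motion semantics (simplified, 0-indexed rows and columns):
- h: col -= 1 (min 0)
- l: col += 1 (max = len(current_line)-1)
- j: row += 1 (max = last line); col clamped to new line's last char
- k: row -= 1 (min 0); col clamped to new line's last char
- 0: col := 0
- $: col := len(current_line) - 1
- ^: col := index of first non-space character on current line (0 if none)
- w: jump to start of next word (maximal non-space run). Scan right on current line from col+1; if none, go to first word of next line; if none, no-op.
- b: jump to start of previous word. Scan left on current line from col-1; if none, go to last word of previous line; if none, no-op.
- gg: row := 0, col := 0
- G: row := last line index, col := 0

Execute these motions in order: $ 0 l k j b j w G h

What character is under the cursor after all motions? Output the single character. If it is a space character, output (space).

Answer: (space)

Derivation:
After 1 ($): row=0 col=9 char='h'
After 2 (0): row=0 col=0 char='b'
After 3 (l): row=0 col=1 char='i'
After 4 (k): row=0 col=1 char='i'
After 5 (j): row=1 col=1 char='i'
After 6 (b): row=1 col=0 char='f'
After 7 (j): row=2 col=0 char='o'
After 8 (w): row=2 col=5 char='s'
After 9 (G): row=4 col=0 char='_'
After 10 (h): row=4 col=0 char='_'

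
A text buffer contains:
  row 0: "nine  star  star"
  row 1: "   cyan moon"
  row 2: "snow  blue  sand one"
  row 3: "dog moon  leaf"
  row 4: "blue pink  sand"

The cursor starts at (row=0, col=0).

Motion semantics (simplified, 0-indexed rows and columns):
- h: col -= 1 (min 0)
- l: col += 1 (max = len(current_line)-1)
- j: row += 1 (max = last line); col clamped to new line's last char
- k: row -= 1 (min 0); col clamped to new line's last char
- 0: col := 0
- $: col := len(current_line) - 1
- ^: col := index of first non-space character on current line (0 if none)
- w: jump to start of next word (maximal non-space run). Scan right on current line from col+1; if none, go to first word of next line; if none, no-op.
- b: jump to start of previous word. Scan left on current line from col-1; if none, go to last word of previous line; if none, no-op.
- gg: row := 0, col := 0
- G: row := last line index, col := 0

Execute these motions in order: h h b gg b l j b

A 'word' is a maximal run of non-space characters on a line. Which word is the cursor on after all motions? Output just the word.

After 1 (h): row=0 col=0 char='n'
After 2 (h): row=0 col=0 char='n'
After 3 (b): row=0 col=0 char='n'
After 4 (gg): row=0 col=0 char='n'
After 5 (b): row=0 col=0 char='n'
After 6 (l): row=0 col=1 char='i'
After 7 (j): row=1 col=1 char='_'
After 8 (b): row=0 col=12 char='s'

Answer: star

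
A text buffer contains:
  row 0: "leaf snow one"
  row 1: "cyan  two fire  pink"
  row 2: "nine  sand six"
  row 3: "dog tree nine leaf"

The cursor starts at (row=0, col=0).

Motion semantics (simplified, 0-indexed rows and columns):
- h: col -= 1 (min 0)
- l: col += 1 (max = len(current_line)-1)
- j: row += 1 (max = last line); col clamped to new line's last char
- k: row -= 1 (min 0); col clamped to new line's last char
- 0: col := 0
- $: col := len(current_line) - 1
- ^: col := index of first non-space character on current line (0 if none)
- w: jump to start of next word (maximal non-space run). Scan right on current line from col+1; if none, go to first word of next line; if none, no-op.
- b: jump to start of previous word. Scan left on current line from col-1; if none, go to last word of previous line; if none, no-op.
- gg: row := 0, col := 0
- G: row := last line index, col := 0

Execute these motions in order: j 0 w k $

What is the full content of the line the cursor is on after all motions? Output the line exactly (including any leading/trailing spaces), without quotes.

After 1 (j): row=1 col=0 char='c'
After 2 (0): row=1 col=0 char='c'
After 3 (w): row=1 col=6 char='t'
After 4 (k): row=0 col=6 char='n'
After 5 ($): row=0 col=12 char='e'

Answer: leaf snow one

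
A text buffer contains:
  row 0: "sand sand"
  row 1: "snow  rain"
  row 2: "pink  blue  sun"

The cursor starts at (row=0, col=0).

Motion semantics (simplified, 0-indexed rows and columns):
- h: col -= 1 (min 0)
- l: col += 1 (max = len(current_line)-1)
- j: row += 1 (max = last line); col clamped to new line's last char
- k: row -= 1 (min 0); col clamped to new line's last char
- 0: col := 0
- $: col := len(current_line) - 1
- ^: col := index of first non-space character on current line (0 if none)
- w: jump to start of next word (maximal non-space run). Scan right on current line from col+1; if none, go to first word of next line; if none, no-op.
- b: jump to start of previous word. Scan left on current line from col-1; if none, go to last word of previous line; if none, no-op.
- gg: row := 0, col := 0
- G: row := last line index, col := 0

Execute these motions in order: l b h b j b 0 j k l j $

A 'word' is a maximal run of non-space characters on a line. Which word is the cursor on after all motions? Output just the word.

Answer: rain

Derivation:
After 1 (l): row=0 col=1 char='a'
After 2 (b): row=0 col=0 char='s'
After 3 (h): row=0 col=0 char='s'
After 4 (b): row=0 col=0 char='s'
After 5 (j): row=1 col=0 char='s'
After 6 (b): row=0 col=5 char='s'
After 7 (0): row=0 col=0 char='s'
After 8 (j): row=1 col=0 char='s'
After 9 (k): row=0 col=0 char='s'
After 10 (l): row=0 col=1 char='a'
After 11 (j): row=1 col=1 char='n'
After 12 ($): row=1 col=9 char='n'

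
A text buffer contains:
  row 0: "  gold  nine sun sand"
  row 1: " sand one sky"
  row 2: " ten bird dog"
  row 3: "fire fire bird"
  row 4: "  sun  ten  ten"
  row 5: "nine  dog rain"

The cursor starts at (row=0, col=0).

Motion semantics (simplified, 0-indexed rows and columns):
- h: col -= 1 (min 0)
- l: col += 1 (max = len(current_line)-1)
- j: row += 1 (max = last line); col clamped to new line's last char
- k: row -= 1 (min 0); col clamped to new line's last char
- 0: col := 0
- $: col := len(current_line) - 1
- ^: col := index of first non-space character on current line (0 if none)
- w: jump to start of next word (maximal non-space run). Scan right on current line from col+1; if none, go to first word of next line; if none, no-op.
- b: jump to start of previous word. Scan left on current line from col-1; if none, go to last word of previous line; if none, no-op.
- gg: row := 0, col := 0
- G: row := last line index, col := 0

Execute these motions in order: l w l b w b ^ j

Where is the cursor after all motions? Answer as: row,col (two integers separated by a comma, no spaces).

Answer: 1,2

Derivation:
After 1 (l): row=0 col=1 char='_'
After 2 (w): row=0 col=2 char='g'
After 3 (l): row=0 col=3 char='o'
After 4 (b): row=0 col=2 char='g'
After 5 (w): row=0 col=8 char='n'
After 6 (b): row=0 col=2 char='g'
After 7 (^): row=0 col=2 char='g'
After 8 (j): row=1 col=2 char='a'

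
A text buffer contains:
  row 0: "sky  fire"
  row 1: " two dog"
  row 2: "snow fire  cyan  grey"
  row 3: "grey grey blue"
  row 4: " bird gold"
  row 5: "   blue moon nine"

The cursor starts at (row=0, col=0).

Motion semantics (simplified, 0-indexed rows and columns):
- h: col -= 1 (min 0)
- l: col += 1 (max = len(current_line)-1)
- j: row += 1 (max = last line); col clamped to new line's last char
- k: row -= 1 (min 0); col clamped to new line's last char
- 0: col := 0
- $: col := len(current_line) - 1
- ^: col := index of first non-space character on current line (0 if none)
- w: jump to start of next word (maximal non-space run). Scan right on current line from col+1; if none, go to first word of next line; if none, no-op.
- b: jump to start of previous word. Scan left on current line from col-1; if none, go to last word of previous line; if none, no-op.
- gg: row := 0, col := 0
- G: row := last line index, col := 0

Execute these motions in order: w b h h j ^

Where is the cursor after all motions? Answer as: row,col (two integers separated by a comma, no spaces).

After 1 (w): row=0 col=5 char='f'
After 2 (b): row=0 col=0 char='s'
After 3 (h): row=0 col=0 char='s'
After 4 (h): row=0 col=0 char='s'
After 5 (j): row=1 col=0 char='_'
After 6 (^): row=1 col=1 char='t'

Answer: 1,1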